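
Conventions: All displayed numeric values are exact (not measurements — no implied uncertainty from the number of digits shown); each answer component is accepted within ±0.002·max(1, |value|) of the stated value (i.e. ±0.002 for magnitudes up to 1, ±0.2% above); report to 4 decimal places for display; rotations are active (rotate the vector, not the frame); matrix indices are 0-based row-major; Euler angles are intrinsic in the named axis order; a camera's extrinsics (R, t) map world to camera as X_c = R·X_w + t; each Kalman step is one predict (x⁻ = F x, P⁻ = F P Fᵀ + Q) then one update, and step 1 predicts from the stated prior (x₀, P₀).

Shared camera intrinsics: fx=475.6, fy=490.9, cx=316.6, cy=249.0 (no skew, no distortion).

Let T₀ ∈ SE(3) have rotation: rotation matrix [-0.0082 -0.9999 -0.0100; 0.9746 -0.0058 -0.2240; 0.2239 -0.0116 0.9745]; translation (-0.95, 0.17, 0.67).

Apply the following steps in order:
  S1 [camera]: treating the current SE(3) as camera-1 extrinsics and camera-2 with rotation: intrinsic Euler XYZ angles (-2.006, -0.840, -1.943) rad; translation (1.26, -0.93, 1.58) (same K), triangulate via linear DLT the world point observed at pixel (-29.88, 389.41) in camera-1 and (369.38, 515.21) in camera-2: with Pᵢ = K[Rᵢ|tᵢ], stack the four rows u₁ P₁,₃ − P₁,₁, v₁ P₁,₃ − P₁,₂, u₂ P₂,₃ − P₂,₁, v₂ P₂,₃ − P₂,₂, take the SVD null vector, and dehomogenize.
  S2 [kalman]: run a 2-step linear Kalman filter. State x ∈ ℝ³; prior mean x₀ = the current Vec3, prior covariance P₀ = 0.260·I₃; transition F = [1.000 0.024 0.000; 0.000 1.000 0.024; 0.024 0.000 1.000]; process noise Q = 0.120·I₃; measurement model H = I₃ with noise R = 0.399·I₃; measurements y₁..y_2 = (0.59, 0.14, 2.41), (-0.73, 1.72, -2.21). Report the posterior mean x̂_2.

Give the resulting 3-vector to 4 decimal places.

after S1 (triangulate): (1.0591, 1.0029, 1.8703)
after S2 (kf_track): (0.1401, 1.0961, 0.2310)

result = (0.1401, 1.0961, 0.2310)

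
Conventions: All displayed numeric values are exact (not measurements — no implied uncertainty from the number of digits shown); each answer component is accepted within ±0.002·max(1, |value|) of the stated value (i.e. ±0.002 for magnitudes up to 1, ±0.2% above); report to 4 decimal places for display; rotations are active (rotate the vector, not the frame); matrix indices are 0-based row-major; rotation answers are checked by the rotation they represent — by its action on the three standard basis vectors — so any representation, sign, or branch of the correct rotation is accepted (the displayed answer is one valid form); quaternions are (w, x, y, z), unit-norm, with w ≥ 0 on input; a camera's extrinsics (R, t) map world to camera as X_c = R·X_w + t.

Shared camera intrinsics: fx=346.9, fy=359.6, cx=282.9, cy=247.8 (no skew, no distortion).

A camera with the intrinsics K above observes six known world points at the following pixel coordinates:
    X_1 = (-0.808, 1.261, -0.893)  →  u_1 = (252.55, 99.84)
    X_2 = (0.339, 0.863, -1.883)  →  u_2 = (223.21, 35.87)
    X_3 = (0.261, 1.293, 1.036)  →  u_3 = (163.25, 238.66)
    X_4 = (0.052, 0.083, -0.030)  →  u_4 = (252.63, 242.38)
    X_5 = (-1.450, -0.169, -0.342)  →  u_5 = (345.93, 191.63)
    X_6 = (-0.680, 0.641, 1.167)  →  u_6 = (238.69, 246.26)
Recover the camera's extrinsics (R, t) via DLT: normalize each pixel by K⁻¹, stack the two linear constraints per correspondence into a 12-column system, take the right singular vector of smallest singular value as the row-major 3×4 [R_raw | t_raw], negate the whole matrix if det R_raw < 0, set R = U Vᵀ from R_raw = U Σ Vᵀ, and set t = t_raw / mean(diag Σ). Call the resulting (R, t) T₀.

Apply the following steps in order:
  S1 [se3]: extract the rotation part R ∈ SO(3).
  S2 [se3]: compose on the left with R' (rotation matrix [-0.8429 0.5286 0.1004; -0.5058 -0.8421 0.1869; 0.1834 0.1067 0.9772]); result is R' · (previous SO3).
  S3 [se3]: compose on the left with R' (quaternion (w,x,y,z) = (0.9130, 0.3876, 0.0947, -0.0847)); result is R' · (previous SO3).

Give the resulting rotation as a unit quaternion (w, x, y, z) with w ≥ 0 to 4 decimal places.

rotation (quat) = (0.7656, 0.4320, 0.4741, -0.0494)

source (pnp_recover): camera pose = R=[-0.6161 -0.7124 -0.3360; 0.4365 -0.6639 0.6072; -0.6556 0.2274 0.7200], t=(-0.2700, -0.0100, 4.0605)
after S1 (rot_of_se3): [-0.6161 -0.7124 -0.3360; 0.4365 -0.6639 0.6072; -0.6556 0.2274 0.7200]
after S2 (compose_so3): [0.6842 0.2724 0.6765; -0.1785 0.9620 -0.2068; -0.7071 0.0208 0.7068]
after S3 (compose_so3): [0.5456 0.4852 0.6833; 0.3340 0.6220 -0.7083; -0.7687 0.6146 0.1773]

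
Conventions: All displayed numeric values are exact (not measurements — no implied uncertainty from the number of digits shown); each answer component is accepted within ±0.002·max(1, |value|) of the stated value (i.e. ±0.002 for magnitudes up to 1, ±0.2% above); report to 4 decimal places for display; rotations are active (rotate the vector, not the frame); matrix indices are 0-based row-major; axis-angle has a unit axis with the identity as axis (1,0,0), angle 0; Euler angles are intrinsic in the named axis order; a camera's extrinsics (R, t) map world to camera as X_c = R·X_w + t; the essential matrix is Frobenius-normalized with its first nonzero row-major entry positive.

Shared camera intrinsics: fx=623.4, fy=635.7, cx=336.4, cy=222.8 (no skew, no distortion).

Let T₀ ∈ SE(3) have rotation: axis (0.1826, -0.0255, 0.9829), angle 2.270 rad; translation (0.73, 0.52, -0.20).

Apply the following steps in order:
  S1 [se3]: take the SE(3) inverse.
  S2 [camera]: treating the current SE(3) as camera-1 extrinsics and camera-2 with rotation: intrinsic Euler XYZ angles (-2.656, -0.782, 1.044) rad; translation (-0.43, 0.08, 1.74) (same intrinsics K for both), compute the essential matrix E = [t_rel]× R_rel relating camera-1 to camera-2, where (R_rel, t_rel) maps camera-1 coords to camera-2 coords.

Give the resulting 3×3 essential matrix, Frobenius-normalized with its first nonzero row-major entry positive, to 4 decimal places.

matrix = [0.0951 0.6781 -0.1054; 0.4788 -0.0734 0.3982; 0.2782 0.1178 0.1886]

after S1 (invert_se3): R=[-0.5889 0.7445 0.3145; -0.7598 -0.6426 0.0985; 0.2755 -0.1809 0.9441], t=(0.1056, 0.9085, 0.0818)
after S2 (essential): [0.0951 0.6781 -0.1054; 0.4788 -0.0734 0.3982; 0.2782 0.1178 0.1886]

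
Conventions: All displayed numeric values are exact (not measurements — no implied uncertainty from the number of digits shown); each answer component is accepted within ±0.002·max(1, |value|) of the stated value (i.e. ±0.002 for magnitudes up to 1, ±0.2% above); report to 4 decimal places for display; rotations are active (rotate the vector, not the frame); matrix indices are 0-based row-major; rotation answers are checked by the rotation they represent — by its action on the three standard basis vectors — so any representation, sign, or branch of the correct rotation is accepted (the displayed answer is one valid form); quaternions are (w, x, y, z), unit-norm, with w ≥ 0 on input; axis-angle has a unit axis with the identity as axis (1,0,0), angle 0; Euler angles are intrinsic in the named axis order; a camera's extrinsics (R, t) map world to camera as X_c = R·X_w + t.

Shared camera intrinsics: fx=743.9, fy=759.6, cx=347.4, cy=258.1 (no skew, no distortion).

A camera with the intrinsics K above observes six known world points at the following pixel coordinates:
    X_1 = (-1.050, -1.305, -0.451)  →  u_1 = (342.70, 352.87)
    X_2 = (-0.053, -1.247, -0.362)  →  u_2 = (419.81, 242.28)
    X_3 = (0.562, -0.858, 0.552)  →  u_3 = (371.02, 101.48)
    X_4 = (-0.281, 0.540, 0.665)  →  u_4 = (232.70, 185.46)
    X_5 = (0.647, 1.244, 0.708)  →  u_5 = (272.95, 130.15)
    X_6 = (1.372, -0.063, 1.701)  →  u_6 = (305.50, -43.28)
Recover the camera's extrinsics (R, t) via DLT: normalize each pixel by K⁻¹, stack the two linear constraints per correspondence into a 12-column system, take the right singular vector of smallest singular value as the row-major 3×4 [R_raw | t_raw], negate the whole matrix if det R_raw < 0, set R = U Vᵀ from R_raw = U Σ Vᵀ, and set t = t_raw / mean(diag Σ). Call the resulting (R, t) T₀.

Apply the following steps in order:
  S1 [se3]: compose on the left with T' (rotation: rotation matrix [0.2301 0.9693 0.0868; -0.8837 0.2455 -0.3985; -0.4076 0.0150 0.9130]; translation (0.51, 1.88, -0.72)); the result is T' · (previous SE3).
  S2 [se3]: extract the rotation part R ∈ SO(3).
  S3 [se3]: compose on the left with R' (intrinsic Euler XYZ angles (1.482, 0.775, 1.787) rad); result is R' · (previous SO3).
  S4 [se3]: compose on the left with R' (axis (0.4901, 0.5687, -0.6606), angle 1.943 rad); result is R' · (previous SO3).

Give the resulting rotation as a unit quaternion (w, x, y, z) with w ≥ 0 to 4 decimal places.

source (pnp_recover): camera pose = R=[0.6453 -0.4297 -0.6316; -0.6874 0.0339 -0.7254; 0.3332 0.9023 -0.2735], t=(-0.2000, -0.3700, 6.4895)
after S1 (compose_se3): R=[-0.4889 0.0123 -0.8722; -0.8718 0.0285 0.4891; 0.0309 0.9995 -0.0032], t=(0.6687, -0.6203, 5.2812)
after S2 (rot_of_se3): [-0.4889 0.0123 -0.8722; -0.8718 0.0285 0.4891; 0.0309 0.9995 -0.0032]
after S3 (compose_so3): [0.7049 0.6776 -0.2098; 0.6188 -0.7320 -0.2851; -0.3468 0.0711 -0.9353]
after S4 (compose_so3): [0.5599 -0.7468 -0.3588; 0.2180 -0.2850 0.9334; -0.7994 -0.6009 0.0032]

rotation (quat) = (0.5653, -0.6785, 0.1949, 0.4267)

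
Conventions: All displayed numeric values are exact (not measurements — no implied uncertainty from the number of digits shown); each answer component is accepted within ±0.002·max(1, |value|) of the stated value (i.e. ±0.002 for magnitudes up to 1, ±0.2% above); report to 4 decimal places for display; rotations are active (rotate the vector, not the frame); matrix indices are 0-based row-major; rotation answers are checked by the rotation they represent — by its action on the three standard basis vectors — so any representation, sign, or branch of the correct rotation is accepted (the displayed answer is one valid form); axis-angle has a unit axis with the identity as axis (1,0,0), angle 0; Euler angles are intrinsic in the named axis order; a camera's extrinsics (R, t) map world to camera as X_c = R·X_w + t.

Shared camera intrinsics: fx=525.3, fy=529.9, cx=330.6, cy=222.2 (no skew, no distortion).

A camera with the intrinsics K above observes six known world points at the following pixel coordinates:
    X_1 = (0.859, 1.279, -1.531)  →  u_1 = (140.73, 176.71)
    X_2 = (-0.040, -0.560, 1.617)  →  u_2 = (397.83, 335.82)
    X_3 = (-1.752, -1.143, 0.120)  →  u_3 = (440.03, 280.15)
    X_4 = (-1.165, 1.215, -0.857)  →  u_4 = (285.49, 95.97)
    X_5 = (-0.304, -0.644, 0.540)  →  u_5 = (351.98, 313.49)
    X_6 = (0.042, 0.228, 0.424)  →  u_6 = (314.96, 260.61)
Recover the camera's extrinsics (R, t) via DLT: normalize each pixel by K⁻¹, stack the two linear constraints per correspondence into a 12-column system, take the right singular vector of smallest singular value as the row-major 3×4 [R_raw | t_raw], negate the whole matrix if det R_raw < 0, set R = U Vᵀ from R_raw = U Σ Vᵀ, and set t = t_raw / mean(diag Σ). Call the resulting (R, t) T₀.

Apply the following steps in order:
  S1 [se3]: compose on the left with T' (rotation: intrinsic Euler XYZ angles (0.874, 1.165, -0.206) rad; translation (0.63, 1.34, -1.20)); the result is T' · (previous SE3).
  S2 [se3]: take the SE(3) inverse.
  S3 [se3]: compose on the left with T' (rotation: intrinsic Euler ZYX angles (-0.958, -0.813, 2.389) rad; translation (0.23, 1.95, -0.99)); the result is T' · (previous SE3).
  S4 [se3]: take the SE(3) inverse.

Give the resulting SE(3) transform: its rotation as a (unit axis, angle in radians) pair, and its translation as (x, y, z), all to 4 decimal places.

source (pnp_recover): camera pose = R=[-0.6550 -0.1361 0.7433; 0.5305 -0.7834 0.3239; 0.5382 0.6065 0.5853], t=(-0.4501, 0.4900, 6.0902)
after S1 (compose_se3): R=[0.2842 0.4414 0.8511; -0.1190 -0.8646 0.4881; 0.9513 -0.2400 -0.1932], t=(6.0913, -0.3766, 0.9820)
after S2 (invert_se3): R=[0.2842 -0.1190 0.9513; 0.4414 -0.8646 -0.2400; 0.8511 0.4881 -0.1932], t=(-2.7103, -2.7784, -4.8109)
after S3 (compose_se3): R=[-0.4936 0.5921 0.6371; -0.8696 -0.3249 -0.3719; -0.0132 -0.7375 0.6752], t=(2.8340, 7.4897, -1.8503)
after S4 (invert_se3): R=[-0.4936 -0.8696 -0.0132; 0.5921 -0.3249 -0.7375; 0.6371 -0.3719 0.6752], t=(7.8874, -0.6094, 2.2290)

rotation (axis_angle) = ((0.2228, -0.3963, 0.8907), 2.1793), translation = (7.8874, -0.6094, 2.2290)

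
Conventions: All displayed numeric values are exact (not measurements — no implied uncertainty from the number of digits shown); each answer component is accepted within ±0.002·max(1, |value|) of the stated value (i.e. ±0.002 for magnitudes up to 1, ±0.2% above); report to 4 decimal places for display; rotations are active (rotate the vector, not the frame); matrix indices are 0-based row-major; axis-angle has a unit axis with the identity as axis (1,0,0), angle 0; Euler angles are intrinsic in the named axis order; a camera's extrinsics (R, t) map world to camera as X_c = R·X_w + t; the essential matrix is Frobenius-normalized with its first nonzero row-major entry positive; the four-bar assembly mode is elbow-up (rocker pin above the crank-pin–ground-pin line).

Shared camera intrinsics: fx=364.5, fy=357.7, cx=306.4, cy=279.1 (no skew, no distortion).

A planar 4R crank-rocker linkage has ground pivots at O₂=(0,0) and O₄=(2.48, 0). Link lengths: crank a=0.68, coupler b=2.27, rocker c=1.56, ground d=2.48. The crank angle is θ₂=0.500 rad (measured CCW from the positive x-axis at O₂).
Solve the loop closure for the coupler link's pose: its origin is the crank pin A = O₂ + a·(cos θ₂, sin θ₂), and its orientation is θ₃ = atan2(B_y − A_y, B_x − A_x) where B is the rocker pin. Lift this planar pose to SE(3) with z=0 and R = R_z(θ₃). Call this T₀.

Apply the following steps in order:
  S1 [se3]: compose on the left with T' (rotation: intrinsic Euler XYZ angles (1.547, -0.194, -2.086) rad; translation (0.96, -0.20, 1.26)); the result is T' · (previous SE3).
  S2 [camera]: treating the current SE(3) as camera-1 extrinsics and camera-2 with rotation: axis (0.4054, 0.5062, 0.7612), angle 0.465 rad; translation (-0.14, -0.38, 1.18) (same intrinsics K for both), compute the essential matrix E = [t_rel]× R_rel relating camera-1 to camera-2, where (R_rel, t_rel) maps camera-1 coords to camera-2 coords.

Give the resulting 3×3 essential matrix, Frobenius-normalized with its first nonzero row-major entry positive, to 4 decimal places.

matrix = [0.3717 -0.5226 0.0031; 0.1241 -0.2041 0.4184; -0.1226 0.1319 0.5693]

source (fourbar_fk): coupler pose = R=[0.8394 -0.5435 0.0000; 0.5435 0.8394 0.0000; 0.0000 0.0000 1.0000], t=(0.5968, 0.3260, 0.0000)
after S1 (compose_se3): R=[0.0583 0.9795 -0.1928; -0.0352 -0.1910 -0.9810; -0.9977 0.0640 0.0233], t=(0.9499, -0.2142, 0.5802)
after S2 (essential): [0.3717 -0.5226 0.0031; 0.1241 -0.2041 0.4184; -0.1226 0.1319 0.5693]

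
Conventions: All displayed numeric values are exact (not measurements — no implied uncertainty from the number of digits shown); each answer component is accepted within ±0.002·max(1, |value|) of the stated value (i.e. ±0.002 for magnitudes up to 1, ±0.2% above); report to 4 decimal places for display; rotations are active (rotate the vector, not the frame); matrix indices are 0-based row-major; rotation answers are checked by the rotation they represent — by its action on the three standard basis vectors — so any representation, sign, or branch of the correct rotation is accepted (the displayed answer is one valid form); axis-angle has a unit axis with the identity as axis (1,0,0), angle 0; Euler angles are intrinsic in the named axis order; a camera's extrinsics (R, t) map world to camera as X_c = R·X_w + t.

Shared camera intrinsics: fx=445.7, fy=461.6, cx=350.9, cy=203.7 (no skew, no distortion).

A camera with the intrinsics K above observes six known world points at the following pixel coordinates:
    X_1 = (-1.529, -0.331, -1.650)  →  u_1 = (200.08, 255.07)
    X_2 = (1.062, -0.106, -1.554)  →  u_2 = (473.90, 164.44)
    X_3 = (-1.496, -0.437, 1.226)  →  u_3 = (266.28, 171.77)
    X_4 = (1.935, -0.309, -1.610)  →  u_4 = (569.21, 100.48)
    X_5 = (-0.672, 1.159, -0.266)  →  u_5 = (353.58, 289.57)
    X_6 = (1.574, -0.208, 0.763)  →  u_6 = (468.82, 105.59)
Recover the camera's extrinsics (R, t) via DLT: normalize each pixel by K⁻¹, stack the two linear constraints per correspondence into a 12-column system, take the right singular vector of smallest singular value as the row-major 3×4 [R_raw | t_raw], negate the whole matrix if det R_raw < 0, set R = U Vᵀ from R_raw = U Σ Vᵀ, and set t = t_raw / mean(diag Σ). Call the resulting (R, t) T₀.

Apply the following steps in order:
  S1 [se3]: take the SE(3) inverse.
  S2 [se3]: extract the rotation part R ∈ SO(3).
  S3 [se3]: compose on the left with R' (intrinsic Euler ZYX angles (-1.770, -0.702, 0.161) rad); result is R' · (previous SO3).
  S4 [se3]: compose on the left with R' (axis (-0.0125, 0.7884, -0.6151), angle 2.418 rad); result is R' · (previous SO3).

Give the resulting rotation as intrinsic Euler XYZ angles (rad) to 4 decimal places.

source (pnp_recover): camera pose = R=[0.9169 0.3973 0.0375; -0.3709 0.8831 -0.2873; -0.1473 0.2495 0.9571], t=(0.1999, -0.2900, 5.5601)
after S1 (invert_se3): R=[0.9169 -0.3709 -0.1473; 0.3973 0.8831 0.2495; 0.0375 -0.2873 0.9571], t=(0.5280, -1.2108, -5.4124)
after S2 (rot_of_se3): [0.9169 -0.3709 -0.1473; 0.3973 0.8831 0.2495; 0.0375 -0.2873 0.9571]
after S3 (compose_so3): [0.2528 0.9375 0.2391; -0.6989 0.0061 0.7152; 0.6690 -0.3479 0.6568]
after S4 (compose_so3): [-0.1038 -0.8863 0.4513; -0.9055 -0.1036 -0.4116; 0.4116 -0.4514 -0.7918]

rotation (euler_xyz) = (2.6622, 0.4682, 1.6874)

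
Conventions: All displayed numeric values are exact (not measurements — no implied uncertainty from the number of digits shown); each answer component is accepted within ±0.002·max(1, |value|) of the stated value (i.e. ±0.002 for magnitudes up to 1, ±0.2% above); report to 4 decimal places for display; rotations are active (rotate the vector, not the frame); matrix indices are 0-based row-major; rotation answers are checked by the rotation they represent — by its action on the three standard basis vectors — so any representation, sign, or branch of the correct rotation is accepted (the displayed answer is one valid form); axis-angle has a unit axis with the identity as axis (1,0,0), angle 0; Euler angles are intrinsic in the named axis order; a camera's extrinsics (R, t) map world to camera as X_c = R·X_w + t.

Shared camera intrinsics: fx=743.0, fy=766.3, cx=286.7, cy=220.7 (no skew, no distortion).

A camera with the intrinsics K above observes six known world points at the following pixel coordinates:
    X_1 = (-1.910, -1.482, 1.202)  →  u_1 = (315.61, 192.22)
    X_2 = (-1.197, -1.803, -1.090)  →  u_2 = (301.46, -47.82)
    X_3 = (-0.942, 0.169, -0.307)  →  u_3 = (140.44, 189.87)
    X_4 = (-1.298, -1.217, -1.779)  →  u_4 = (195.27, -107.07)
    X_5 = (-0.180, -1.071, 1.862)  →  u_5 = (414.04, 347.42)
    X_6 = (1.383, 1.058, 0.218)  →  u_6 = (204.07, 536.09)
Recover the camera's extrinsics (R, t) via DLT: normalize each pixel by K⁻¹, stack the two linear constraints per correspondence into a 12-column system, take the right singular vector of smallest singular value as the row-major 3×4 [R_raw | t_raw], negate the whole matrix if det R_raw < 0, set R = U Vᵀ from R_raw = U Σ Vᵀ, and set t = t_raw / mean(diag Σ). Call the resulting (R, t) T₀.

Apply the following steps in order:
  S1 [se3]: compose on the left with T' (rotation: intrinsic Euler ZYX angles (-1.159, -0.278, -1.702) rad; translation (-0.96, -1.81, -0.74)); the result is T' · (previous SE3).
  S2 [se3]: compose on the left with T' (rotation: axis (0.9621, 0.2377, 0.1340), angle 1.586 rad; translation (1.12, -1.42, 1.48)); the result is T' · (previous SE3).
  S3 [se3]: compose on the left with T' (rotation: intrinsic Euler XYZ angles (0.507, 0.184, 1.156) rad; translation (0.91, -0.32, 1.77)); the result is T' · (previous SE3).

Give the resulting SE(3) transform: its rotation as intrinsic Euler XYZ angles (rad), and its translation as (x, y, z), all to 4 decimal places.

rotation (euler_xyz) = (-1.4892, -0.8429, 1.9325), translation = (1.3542, 2.4433, 4.6849)

source (pnp_recover): camera pose = R=[0.5072 -0.7901 0.3443; 0.3291 0.5468 0.7699; -0.7966 -0.2772 0.5373], t=(-0.3300, 0.2400, 4.7800)
after S1 (compose_se3): R=[-0.5436 -0.5659 0.6199; -0.8361 0.4304 -0.3402; -0.0743 -0.7032 -0.7071], t=(3.3218, 0.1479, -1.6607)
after S2 (compose_se3): R=[-0.6119 -0.7400 0.2791; -0.1651 0.4646 0.8700; -0.7735 0.4863 -0.4065], t=(3.5932, 1.3463, 1.2674)
after S3 (compose_se3): R=[-0.2354 -0.6223 -0.7466; -0.1870 -0.7248 0.6631; -0.9537 0.2957 0.0542], t=(1.3542, 2.4433, 4.6849)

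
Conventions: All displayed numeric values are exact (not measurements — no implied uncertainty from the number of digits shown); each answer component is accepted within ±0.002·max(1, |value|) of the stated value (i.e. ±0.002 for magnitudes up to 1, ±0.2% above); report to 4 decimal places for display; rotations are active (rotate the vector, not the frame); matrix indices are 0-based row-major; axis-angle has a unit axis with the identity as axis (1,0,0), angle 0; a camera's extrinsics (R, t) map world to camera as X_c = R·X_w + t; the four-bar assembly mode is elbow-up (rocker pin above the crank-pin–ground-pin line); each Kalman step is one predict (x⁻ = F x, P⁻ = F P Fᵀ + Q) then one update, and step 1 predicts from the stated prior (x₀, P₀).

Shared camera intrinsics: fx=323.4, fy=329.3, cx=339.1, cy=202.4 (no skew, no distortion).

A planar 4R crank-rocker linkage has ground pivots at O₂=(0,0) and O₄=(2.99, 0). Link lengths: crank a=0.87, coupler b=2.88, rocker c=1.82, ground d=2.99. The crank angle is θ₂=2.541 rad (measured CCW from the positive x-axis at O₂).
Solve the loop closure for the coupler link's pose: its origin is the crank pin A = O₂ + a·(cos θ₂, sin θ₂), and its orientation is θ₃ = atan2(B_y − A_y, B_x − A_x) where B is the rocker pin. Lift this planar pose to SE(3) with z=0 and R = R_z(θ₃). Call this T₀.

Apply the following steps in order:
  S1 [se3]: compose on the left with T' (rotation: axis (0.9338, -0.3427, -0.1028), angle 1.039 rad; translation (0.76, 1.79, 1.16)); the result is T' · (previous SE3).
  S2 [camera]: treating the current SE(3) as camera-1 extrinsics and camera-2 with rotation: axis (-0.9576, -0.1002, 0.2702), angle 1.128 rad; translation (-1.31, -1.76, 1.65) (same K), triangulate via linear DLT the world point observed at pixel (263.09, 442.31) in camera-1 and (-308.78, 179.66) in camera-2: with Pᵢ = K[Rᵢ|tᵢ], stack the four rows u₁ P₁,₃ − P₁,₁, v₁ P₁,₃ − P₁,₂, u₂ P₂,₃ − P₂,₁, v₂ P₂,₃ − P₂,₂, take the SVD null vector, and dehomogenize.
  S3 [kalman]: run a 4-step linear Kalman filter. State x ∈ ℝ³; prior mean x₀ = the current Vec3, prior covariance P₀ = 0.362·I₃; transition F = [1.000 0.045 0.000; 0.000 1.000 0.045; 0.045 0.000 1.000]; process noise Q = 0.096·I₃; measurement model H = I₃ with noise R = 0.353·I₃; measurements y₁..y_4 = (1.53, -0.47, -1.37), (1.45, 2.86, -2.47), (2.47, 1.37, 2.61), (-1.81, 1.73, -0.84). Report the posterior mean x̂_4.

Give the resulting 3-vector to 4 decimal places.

source (fourbar_fk): coupler pose = R=[0.9352 -0.3540 0.0000; 0.3540 0.9352 0.0000; 0.0000 0.0000 1.0000], t=(-0.7178, 0.4917, 0.0000)
after S1 (compose_se3): R=[0.8518 -0.3963 -0.3427; -0.0304 0.6156 -0.7875; 0.5231 0.6812 0.5123], t=(0.0535, 2.2446, 1.3862)
after S2 (triangulate): (0.2416, 1.5340, 1.1358)
after S3 (kf_track): (0.3543, 1.5348, -0.0754)

result = (0.3543, 1.5348, -0.0754)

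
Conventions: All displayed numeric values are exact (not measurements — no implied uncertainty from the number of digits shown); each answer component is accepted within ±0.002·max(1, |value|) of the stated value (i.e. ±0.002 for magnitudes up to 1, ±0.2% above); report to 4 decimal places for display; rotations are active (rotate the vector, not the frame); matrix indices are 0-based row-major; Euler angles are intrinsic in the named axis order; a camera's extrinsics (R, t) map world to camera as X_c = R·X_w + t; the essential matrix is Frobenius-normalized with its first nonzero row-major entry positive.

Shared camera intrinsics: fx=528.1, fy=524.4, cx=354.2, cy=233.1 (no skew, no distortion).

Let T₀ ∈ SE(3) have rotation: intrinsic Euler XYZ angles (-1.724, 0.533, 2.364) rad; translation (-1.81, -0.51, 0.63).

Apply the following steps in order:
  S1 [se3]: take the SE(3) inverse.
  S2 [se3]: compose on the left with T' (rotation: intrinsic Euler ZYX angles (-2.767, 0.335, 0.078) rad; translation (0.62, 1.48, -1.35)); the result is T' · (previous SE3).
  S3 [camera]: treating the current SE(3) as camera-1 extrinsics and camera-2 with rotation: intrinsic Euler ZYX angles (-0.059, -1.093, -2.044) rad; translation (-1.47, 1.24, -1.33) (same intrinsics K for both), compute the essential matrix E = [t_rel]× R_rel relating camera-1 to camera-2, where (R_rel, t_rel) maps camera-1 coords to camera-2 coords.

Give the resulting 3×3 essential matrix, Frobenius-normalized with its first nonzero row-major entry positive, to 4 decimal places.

after S1 (invert_se3): R=[-0.6138 0.2508 -0.7486; -0.6042 0.4611 0.6499; 0.5081 0.8512 -0.1314], t=(-0.5114, -1.2680, 1.4366)
after S2 (compose_se3): R=[0.1639 -0.3471 0.9234; 0.7543 -0.5591 -0.3441; 0.6357 0.7529 0.1702], t=(0.1580, 2.7769, 0.0774)
after S3 (essential): [0.6596 0.1669 -0.1204; -0.1396 0.3029 -0.5914; -0.1914 0.0525 -0.1491]

matrix = [0.6596 0.1669 -0.1204; -0.1396 0.3029 -0.5914; -0.1914 0.0525 -0.1491]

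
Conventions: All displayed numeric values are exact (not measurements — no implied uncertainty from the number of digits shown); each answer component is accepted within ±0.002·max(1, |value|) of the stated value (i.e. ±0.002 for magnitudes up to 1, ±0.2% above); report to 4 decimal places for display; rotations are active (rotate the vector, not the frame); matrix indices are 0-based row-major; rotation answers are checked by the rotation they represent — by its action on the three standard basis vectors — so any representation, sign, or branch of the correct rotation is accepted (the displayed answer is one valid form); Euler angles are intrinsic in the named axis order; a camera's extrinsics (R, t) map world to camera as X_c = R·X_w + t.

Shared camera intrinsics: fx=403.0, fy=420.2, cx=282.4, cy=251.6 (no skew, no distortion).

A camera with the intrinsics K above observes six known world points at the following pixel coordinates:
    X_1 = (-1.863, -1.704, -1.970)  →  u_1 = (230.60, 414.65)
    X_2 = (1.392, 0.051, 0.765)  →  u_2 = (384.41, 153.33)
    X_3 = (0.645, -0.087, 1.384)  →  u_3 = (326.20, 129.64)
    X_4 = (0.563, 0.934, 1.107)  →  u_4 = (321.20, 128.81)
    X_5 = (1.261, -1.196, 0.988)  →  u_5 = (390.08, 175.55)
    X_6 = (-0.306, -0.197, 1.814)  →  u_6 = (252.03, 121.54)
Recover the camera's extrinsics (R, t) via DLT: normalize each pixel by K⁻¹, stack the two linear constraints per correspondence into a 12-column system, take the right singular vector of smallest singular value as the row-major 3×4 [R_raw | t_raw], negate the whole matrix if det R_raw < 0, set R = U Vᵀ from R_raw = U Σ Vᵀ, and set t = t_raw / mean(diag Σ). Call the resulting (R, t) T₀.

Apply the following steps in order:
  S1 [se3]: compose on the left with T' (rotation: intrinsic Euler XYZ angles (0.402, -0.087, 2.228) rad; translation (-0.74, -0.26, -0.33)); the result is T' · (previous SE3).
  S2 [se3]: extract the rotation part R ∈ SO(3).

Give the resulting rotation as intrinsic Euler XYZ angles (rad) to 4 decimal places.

rotation (euler_xyz) = (-2.1997, 1.0358, -2.4165)

source (pnp_recover): camera pose = R=[0.9559 0.0239 -0.2929; -0.2343 -0.5398 -0.8085; -0.1774 0.8414 -0.5104], t=(0.4099, -0.4298, 6.5904)
after S1 (compose_se3): R=[-0.3815 0.3381 0.8603; 0.9108 -0.0211 0.4123; 0.1576 0.9409 -0.2999], t=(-1.2231, -2.2916, 5.9489)
after S2 (rot_of_se3): [-0.3815 0.3381 0.8603; 0.9108 -0.0211 0.4123; 0.1576 0.9409 -0.2999]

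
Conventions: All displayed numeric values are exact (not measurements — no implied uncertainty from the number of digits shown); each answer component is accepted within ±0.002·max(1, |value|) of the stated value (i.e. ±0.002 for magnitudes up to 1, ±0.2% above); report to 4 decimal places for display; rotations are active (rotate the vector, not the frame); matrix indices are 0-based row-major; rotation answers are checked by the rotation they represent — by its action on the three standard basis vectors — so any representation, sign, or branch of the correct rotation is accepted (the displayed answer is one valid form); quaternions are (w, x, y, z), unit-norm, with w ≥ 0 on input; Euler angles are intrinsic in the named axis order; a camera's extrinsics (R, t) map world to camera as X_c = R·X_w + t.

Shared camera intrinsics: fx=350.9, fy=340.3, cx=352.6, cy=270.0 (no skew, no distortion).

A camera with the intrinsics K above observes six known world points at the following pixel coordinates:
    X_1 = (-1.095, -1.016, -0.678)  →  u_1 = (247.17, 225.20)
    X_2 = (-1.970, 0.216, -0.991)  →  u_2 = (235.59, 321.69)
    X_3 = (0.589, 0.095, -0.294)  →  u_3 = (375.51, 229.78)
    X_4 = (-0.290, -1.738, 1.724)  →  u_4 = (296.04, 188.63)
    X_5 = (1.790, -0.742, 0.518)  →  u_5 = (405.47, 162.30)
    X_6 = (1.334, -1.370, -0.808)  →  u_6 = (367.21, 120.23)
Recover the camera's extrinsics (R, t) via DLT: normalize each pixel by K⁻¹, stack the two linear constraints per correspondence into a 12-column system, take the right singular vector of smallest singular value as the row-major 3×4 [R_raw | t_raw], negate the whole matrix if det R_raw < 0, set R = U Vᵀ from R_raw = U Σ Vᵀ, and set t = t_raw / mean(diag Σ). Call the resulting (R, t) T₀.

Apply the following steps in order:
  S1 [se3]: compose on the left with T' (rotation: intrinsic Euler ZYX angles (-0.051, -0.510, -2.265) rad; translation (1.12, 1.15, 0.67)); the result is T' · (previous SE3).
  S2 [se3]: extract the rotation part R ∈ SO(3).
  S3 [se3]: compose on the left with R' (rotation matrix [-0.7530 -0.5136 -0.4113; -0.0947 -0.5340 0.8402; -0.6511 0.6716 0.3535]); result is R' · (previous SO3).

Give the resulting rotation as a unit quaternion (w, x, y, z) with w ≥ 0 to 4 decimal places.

rotation (quat) = (0.2199, -0.1253, -0.6569, 0.7103)

source (pnp_recover): camera pose = R=[0.8479 0.5288 0.0362; -0.5272 0.8485 -0.0469; -0.0555 0.0207 0.9982], t=(-0.1599, -0.4701, 6.1299)
after S1 (compose_se3): R=[0.5393 0.7585 0.3659; 0.2675 -0.5663 0.7796; 0.7985 -0.3225 -0.5083], t=(2.9720, 6.0740, -2.5155)
after S2 (rot_of_se3): [0.5393 0.7585 0.3659; 0.2675 -0.5663 0.7796; 0.7985 -0.3225 -0.5083]
after S3 (compose_so3): [-0.8719 -0.1477 -0.4669; 0.4770 -0.0404 -0.8780; 0.1108 -0.9882 0.1056]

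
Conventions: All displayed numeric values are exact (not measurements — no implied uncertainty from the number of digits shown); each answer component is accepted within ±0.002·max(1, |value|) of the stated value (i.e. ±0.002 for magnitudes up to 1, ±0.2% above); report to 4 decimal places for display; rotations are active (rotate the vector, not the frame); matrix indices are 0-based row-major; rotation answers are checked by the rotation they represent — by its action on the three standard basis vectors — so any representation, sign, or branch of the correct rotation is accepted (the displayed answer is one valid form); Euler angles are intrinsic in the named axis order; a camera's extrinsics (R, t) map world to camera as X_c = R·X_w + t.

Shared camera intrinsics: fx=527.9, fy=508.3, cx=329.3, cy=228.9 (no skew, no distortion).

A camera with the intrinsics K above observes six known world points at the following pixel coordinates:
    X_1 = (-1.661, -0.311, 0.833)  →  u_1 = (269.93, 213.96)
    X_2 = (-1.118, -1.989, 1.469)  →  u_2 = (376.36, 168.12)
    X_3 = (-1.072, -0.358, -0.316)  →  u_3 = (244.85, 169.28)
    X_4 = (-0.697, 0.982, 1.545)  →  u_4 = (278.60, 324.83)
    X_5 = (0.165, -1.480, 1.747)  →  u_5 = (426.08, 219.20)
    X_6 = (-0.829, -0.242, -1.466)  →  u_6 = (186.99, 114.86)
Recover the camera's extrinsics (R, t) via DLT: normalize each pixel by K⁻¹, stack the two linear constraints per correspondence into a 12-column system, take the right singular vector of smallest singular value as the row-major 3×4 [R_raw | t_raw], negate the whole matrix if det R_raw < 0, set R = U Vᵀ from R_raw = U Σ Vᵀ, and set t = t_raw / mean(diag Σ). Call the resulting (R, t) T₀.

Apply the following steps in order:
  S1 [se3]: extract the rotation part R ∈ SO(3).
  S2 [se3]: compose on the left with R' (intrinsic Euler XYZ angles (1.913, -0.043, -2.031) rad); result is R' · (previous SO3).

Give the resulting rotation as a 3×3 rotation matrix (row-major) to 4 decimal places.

rotation (matrix) = ((-0.0228, 0.9605, 0.2773), (0.9289, 0.1230, -0.3494), (-0.3697, 0.2496, -0.8950))

source (pnp_recover): camera pose = R=[0.6158 -0.5961 0.5152; 0.2438 0.7660 0.5949; -0.7493 -0.2407 0.6170], t=(-0.4998, -0.0899, 6.2397)
after S1 (rot_of_se3): [0.6158 -0.5961 0.5152; 0.2438 0.7660 0.5949; -0.7493 -0.2407 0.6170]
after S2 (compose_so3): [-0.0228 0.9605 0.2773; 0.9289 0.1230 -0.3494; -0.3697 0.2496 -0.8950]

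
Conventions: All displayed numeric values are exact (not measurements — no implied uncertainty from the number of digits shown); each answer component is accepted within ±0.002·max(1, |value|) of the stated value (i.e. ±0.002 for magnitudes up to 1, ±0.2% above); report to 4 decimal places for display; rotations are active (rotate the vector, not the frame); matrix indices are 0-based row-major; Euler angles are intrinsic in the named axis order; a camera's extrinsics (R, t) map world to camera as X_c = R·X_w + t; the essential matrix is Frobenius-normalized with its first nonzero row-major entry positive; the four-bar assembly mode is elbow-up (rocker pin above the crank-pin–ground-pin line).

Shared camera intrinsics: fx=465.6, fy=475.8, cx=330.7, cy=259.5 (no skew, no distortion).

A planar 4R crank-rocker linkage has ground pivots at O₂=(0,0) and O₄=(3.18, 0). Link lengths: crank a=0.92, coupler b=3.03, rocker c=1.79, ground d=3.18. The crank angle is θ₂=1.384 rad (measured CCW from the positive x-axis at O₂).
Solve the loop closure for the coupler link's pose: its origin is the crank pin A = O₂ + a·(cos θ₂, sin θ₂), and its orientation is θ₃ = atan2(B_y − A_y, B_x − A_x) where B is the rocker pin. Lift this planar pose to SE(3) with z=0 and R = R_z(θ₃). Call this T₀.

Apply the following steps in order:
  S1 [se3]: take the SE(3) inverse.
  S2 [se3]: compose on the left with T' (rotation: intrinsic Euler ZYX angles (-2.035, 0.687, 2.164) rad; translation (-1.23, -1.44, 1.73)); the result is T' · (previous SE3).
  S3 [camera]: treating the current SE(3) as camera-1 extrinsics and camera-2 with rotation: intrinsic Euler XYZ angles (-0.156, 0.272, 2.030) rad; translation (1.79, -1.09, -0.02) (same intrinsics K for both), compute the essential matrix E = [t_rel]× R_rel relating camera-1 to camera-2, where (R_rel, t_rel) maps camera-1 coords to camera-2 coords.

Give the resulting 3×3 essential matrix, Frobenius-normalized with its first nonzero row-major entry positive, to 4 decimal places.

source (fourbar_fk): coupler pose = R=[0.9566 -0.2913 0.0000; 0.2913 0.9566 0.0000; 0.0000 0.0000 1.0000], t=(0.1709, 0.9040, 0.0000)
after S1 (invert_se3): R=[0.9566 0.2913 0.0000; -0.2913 0.9566 0.0000; 0.0000 0.0000 1.0000], t=(-0.4268, -0.8150, 0.0000)
after S2 (compose_se3): R=[-0.1170 -0.8042 -0.5827; -0.5973 -0.4118 0.6882; -0.7934 0.4285 -0.4322], t=(-0.4830, -0.9657, 1.4782)
after S3 (essential): [0.0366 -0.0460 -0.1027; -0.6244 0.2859 -0.1661; -0.0741 0.2113 0.6608]

matrix = [0.0366 -0.0460 -0.1027; -0.6244 0.2859 -0.1661; -0.0741 0.2113 0.6608]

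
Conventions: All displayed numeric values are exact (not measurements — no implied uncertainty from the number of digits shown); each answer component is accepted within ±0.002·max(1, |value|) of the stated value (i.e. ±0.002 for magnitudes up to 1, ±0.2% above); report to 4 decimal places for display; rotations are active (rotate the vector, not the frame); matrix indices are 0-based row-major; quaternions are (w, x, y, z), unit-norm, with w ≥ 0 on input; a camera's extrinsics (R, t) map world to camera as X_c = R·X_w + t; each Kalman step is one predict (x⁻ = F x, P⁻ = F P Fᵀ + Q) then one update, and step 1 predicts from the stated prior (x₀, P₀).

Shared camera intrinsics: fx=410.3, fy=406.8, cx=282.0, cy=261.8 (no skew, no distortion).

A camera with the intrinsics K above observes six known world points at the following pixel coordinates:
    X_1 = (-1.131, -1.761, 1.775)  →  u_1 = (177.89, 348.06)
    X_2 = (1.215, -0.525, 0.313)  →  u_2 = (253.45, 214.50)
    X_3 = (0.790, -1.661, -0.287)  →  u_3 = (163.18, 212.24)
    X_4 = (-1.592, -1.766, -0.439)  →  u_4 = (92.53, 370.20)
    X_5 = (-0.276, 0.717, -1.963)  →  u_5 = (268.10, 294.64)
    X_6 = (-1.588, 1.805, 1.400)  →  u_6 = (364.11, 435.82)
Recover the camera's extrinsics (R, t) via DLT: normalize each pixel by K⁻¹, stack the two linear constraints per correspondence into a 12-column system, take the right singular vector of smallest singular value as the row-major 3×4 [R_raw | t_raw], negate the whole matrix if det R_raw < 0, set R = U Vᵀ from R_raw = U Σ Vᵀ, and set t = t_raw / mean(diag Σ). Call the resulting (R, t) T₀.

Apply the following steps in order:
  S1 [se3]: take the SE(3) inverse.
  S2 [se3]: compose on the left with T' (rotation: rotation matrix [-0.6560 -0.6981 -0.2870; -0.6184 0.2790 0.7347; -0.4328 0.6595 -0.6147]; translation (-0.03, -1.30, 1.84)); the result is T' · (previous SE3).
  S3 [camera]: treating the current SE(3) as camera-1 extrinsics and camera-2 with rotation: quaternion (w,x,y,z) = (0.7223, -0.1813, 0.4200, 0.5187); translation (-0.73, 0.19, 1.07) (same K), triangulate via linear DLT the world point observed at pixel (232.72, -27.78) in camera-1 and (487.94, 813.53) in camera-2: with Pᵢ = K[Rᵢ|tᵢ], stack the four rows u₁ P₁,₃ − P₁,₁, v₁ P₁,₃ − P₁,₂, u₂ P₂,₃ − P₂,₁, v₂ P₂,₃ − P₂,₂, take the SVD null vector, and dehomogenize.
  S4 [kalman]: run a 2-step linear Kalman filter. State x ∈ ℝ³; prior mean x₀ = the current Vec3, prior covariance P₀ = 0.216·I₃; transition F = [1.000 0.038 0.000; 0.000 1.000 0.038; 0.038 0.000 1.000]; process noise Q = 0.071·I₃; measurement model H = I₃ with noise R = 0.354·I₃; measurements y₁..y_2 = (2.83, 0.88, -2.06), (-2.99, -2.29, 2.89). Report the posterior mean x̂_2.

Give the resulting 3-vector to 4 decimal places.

source (pnp_recover): camera pose = R=[0.2606 0.9440 0.2025; -0.9412 0.2017 0.2711; 0.2151 -0.2612 0.9410], t=(-0.3299, 0.4200, 5.7097)
after S1 (invert_se3): R=[0.2606 -0.9412 0.2151; 0.9440 0.2017 -0.2612; 0.2025 0.2711 0.9410], t=(-0.7470, 1.7183, -5.4199)
after S2 (compose_se3): R=[-0.8880 0.3988 -0.2288; 0.2510 0.8375 0.4854; 0.3852 0.3737 -0.8438], t=(0.8162, -4.3407, 6.6279)
after S3 (triangulate): (0.9062, -0.5871, 1.7836)
after S4 (kf_track): (-0.1174, -0.8595, 1.1782)

result = (-0.1174, -0.8595, 1.1782)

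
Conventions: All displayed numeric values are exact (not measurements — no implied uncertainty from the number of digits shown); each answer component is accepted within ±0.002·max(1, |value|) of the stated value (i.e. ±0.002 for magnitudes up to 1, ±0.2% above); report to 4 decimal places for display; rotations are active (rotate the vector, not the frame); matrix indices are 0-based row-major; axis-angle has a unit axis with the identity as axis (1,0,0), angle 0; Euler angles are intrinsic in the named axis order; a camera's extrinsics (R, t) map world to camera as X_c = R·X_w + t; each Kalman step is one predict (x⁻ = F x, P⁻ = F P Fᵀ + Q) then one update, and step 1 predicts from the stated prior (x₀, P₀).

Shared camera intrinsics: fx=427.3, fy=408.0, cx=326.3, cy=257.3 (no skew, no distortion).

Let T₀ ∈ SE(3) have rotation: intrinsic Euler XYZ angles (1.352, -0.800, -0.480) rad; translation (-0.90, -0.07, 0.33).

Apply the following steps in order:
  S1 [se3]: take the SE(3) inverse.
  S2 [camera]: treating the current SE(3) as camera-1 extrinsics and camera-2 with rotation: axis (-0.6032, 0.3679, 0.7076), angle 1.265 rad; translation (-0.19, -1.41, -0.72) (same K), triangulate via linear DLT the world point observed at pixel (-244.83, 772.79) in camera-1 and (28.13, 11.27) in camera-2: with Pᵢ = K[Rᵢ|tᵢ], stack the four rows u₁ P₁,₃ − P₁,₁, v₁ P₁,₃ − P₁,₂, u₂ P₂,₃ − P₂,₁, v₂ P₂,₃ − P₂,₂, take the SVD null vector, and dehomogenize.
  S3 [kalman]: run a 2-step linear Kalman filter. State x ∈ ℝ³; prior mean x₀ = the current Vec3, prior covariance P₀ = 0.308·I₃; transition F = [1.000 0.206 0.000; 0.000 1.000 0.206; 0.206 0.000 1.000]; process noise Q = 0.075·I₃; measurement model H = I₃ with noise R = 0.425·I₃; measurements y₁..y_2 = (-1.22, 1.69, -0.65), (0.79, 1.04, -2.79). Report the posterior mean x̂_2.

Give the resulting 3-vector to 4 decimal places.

result = (-0.6561, 1.0178, -0.9038)

after S1 (invert_se3): R=[0.6180 -0.7214 -0.3127; 0.3217 -0.1308 0.9378; -0.7174 -0.6801 0.1512], t=(0.6089, -0.0291, -0.7431)
after S2 (triangulate): (-1.8573, 0.0300, 1.8069)
after S3 (kf_track): (-0.6561, 1.0178, -0.9038)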